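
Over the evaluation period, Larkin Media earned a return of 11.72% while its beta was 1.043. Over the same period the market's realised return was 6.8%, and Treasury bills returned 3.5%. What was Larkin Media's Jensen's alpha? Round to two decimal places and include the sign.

+4.78%

Market excess return = 6.8% − 3.5% = 3.30%
CAPM benchmark = R_f + β(R_m − R_f) = 3.5% + 1.043 × 3.3% = 6.9419%
α = actual − benchmark = 11.72% − 6.9419% = +4.78%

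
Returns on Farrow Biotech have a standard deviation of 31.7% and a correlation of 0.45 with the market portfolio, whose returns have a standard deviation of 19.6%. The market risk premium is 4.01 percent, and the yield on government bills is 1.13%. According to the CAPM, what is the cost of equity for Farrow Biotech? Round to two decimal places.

4.05%

β = ρ × σ_i / σ_m = 0.45 × 31.7% / 19.6% = 0.7278
E(R) = 1.13% + 0.7278 × 4.01% = 4.05%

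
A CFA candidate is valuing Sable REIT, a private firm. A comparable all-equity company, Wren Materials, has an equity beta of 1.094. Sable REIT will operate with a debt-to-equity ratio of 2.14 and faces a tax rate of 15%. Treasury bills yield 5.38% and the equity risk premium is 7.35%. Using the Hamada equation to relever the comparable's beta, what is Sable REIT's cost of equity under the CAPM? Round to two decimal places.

β_L = β_U × [1 + (1 − t)(D/E)] = 1.094 × [1 + (1 − 0.15) × 2.14]
    = 1.094 × [1 + 0.85 × 2.14] = 1.094 × 2.8190 = 3.0840
E(R) = R_f + β_L × MRP = 5.38% + 3.0840 × 7.35% = 28.05%

28.05%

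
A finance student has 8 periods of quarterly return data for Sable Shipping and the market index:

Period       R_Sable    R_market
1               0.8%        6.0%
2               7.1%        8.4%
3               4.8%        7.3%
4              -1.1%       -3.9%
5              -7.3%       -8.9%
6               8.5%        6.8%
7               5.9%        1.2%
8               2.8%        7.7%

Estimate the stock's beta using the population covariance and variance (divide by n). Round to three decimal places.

Mean R_i = (0.8 + 7.1 + 4.8 − 1.1 − 7.3 + 8.5 + 5.9 + 2.8) / 8 = 2.6875%
Mean R_m = (6.0 + 8.4 + 7.3 − 3.9 − 8.9 + 6.8 + 1.2 + 7.7) / 8 = 3.0750%
Σ(R_i − R̄_i)(R_m − R̄_m) = 189.0675  ⇒  Cov = 189.0675 / 8 = 23.6334
Σ(R_m − R̄_m)² = 285.5950  ⇒  Var(R_m) = 285.5950 / 8 = 35.6994
β = Cov / Var(R_m) = 23.6334 / 35.6994 = 0.6620

0.662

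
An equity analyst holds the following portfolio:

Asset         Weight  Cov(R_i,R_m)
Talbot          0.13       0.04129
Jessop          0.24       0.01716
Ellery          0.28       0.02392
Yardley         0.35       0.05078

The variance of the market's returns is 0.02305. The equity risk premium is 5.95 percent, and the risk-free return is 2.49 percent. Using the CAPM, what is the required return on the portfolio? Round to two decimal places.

β_Talbot = 0.04129 / 0.02305 = 1.7913
β_Jessop = 0.01716 / 0.02305 = 0.7445
β_Ellery = 0.02392 / 0.02305 = 1.0377
β_Yardley = 0.05078 / 0.02305 = 2.2030
β_P = Σ w_i β_i = 0.13×1.7913 + 0.24×0.7445 + 0.28×1.0377 + 0.35×2.2030 = 1.4732
E(R_P) = R_f + β_P × MRP = 2.49% + 1.4732 × 5.95% = 11.26%

11.26%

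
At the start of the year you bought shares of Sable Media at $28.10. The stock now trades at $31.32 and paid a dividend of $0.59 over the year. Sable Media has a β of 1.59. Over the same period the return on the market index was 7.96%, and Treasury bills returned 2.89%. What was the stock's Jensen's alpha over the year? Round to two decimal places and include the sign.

Realised HPR = (P1 + D1 − P0) / P0 = (31.32 + 0.59 − 28.10) / 28.10 = 3.81 / 28.10 = 13.5587%
MRP = 7.96% − 2.89% = 5.07%
CAPM required = R_f + β·MRP = 2.89% + 1.59 × 5.07% = 10.9513%
α = realised − required = 13.5587% − 10.9513% = +2.61%

+2.61%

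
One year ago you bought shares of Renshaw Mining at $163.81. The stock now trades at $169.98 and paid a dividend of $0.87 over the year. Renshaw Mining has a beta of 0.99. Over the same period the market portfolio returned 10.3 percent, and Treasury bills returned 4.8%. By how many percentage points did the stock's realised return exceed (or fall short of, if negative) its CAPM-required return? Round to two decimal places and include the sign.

Realised HPR = (P1 + D1 − P0) / P0 = (169.98 + 0.87 − 163.81) / 163.81 = 7.04 / 163.81 = 4.2977%
MRP = 10.3% − 4.8% = 5.50%
CAPM required = R_f + β·MRP = 4.8% + 0.99 × 5.5% = 10.2450%
α = realised − required = 4.2977% − 10.2450% = -5.95%

-5.95%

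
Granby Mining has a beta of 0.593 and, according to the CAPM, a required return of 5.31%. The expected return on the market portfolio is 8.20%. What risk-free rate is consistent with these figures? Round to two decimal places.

E(R) = R_f + β(E(R_m) − R_f) = R_f(1 − β) + β·E(R_m)
5.31% = R_f × (1 − 0.593) + 0.593 × 8.20%
5.31% = R_f × 0.407 + 4.86260%
R_f = (5.31% − 4.86260%) / 0.407 = 1.10%

1.10%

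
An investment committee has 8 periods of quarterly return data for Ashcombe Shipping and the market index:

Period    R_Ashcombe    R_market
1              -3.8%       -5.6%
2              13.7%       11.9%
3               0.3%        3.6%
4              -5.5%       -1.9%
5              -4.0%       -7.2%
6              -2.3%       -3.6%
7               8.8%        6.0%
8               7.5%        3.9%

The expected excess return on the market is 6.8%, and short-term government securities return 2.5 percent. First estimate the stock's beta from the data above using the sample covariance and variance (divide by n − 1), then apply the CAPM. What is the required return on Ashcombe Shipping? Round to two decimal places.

Mean R_i = (-3.8 + 13.7 + 0.3 − 5.5 − 4.0 − 2.3 + 8.8 + 7.5) / 8 = 1.8375%
Mean R_m = (-5.6 + 11.9 + 3.6 − 1.9 − 7.2 − 3.6 + 6.0 + 3.9) / 8 = 0.8875%
Σ(R_i − R̄_i)(R_m − R̄_m) = 301.9238  ⇒  Cov = 301.9238 / 7 = 43.1320
Σ(R_m − R̄_m)² = 299.2488  ⇒  Var(R_m) = 299.2488 / 7 = 42.7498
β = Cov / Var(R_m) = 43.1320 / 42.7498 = 1.0089
E(R) = R_f + β × MRP = 2.5% + 1.0089 × 6.8% = 9.36%

9.36%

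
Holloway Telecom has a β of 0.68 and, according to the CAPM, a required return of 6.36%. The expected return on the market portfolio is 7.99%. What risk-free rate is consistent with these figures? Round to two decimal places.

E(R) = R_f + β(E(R_m) − R_f) = R_f(1 − β) + β·E(R_m)
6.36% = R_f × (1 − 0.68) + 0.68 × 7.99%
6.36% = R_f × 0.32 + 5.4332%
R_f = (6.36% − 5.4332%) / 0.32 = 2.90%

2.90%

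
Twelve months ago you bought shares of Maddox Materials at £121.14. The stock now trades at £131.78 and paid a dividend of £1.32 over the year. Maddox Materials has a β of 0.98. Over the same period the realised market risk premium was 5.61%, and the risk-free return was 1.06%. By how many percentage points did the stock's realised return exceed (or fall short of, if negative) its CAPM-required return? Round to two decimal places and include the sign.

+3.32%

Realised HPR = (P1 + D1 − P0) / P0 = (131.78 + 1.32 − 121.14) / 121.14 = 11.96 / 121.14 = 9.8729%
CAPM required = R_f + β·MRP = 1.06% + 0.98 × 5.61% = 6.5578%
α = realised − required = 9.8729% − 6.5578% = +3.32%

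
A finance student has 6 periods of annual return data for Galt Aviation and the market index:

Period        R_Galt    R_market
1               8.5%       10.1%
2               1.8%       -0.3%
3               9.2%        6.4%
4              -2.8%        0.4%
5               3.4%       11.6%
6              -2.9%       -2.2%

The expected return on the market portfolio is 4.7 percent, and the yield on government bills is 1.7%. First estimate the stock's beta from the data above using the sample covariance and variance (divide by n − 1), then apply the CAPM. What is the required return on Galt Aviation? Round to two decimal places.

Mean R_i = (8.5 + 1.8 + 9.2 − 2.8 + 3.4 − 2.9) / 6 = 2.8667%
Mean R_m = (10.1 − 0.3 + 6.4 + 0.4 + 11.6 − 2.2) / 6 = 4.3333%
Σ(R_i − R̄_i)(R_m − R̄_m) = 114.3567  ⇒  Cov = 114.3567 / 5 = 22.8713
Σ(R_m − R̄_m)² = 169.9533  ⇒  Var(R_m) = 169.9533 / 5 = 33.9907
β = Cov / Var(R_m) = 22.8713 / 33.9907 = 0.6729
MRP = 4.7% − 1.7% = 3.00%
E(R) = R_f + β × MRP = 1.7% + 0.6729 × 3.0% = 3.72%

3.72%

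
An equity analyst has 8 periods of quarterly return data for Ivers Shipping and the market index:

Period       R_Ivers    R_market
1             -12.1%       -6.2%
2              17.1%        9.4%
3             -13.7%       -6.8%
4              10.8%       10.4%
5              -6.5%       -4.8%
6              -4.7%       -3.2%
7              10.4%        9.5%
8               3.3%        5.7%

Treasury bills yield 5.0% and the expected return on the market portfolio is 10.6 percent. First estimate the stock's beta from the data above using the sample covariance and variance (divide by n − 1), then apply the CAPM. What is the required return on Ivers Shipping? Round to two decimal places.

Mean R_i = (-12.1 + 17.1 − 13.7 + 10.8 − 6.5 − 4.7 + 10.4 + 3.3) / 8 = 0.5750%
Mean R_m = (-6.2 + 9.4 − 6.8 + 10.4 − 4.8 − 3.2 + 9.5 + 5.7) / 8 = 1.7500%
Σ(R_i − R̄_i)(R_m − R̄_m) = 597.0400  ⇒  Cov = 597.0400 / 7 = 85.2914
Σ(R_m − R̄_m)² = 412.7200  ⇒  Var(R_m) = 412.7200 / 7 = 58.9600
β = Cov / Var(R_m) = 85.2914 / 58.9600 = 1.4466
MRP = 10.6% − 5.0% = 5.60%
E(R) = R_f + β × MRP = 5.0% + 1.4466 × 5.6% = 13.10%

13.10%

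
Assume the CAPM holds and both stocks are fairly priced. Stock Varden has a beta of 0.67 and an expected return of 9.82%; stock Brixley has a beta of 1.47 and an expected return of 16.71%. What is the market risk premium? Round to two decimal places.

8.61%

Both satisfy E(R) = R_f + β·MRP, so the slope of the SML is
MRP = (16.71% − 9.82%) / (1.47 − 0.67) = 6.89% / 0.80 = 8.6125%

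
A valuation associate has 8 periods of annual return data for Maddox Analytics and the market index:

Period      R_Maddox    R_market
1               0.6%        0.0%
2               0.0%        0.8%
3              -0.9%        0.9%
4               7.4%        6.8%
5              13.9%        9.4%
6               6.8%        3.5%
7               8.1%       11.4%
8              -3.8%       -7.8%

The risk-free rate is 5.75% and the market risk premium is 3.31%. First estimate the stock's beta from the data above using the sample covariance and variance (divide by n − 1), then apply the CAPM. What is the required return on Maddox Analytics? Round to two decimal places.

Mean R_i = (0.6 + 0.0 − 0.9 + 7.4 + 13.9 + 6.8 + 8.1 − 3.8) / 8 = 4.0125%
Mean R_m = (0.0 + 0.8 + 0.9 + 6.8 + 9.4 + 3.5 + 11.4 − 7.8) / 8 = 3.1250%
Σ(R_i − R̄_i)(R_m − R̄_m) = 225.6375  ⇒  Cov = 225.6375 / 7 = 32.2339
Σ(R_m − R̄_m)² = 260.9750  ⇒  Var(R_m) = 260.9750 / 7 = 37.2821
β = Cov / Var(R_m) = 32.2339 / 37.2821 = 0.8646
E(R) = R_f + β × MRP = 5.75% + 0.8646 × 3.31% = 8.61%

8.61%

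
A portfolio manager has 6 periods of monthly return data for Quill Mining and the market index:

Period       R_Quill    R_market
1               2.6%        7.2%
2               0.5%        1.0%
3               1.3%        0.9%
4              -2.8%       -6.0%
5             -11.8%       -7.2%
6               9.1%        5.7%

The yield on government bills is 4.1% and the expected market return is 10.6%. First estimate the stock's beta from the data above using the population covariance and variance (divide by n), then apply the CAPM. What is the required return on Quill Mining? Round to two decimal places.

10.63%

Mean R_i = (2.6 + 0.5 + 1.3 − 2.8 − 11.8 + 9.1) / 6 = -0.1833%
Mean R_m = (7.2 + 1.0 + 0.9 − 6.0 − 7.2 + 5.7) / 6 = 0.2667%
Σ(R_i − R̄_i)(R_m − R̄_m) = 174.3133  ⇒  Cov = 174.3133 / 6 = 29.0522
Σ(R_m − R̄_m)² = 173.5533  ⇒  Var(R_m) = 173.5533 / 6 = 28.9256
β = Cov / Var(R_m) = 29.0522 / 28.9256 = 1.0044
MRP = 10.6% − 4.1% = 6.50%
E(R) = R_f + β × MRP = 4.1% + 1.0044 × 6.5% = 10.63%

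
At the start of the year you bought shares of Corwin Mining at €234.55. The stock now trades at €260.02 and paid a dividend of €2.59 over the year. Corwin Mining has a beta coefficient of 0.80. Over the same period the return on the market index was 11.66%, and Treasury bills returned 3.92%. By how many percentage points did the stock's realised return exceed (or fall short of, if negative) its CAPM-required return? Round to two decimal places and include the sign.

+1.85%

Realised HPR = (P1 + D1 − P0) / P0 = (260.02 + 2.59 − 234.55) / 234.55 = 28.06 / 234.55 = 11.9633%
MRP = 11.66% − 3.92% = 7.74%
CAPM required = R_f + β·MRP = 3.92% + 0.80 × 7.74% = 10.1120%
α = realised − required = 11.9633% − 10.1120% = +1.85%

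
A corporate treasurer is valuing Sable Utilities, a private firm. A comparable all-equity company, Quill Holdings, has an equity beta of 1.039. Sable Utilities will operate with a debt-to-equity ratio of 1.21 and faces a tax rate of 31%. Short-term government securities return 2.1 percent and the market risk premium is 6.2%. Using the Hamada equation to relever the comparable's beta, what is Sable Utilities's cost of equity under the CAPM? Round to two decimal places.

13.92%

β_L = β_U × [1 + (1 − t)(D/E)] = 1.039 × [1 + (1 − 0.31) × 1.21]
    = 1.039 × [1 + 0.69 × 1.21] = 1.039 × 1.8349 = 1.9065
E(R) = R_f + β_L × MRP = 2.1% + 1.9065 × 6.2% = 13.92%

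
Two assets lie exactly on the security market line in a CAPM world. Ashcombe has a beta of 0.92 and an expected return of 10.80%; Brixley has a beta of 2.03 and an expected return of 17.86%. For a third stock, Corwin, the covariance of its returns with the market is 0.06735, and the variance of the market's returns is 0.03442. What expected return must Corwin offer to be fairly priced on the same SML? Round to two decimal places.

MRP = (17.86% − 10.80%) / (2.03 − 0.92) = 6.3604%
R_f = 10.80% − 0.92 × 6.3604% = 4.9484%
β_Corwin = Cov / Var(R_m) = 0.06735 / 0.03442 = 1.9567
E(R_Corwin) = R_f + β × MRP = 4.9484% + 1.9567 × 6.3604% = 17.39%

17.39%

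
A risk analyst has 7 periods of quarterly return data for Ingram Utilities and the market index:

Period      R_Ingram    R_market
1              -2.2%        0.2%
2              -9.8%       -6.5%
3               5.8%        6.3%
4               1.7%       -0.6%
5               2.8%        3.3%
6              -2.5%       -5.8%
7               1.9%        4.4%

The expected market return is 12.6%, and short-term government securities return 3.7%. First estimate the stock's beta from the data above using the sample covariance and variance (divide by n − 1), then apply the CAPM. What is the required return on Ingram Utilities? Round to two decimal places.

11.70%

Mean R_i = (-2.2 − 9.8 + 5.8 + 1.7 + 2.8 − 2.5 + 1.9) / 7 = -0.3286%
Mean R_m = (0.2 − 6.5 + 6.3 − 0.6 + 3.3 − 5.8 + 4.4) / 7 = 0.1857%
Σ(R_i − R̄_i)(R_m − R̄_m) = 131.3071  ⇒  Cov = 131.3071 / 6 = 21.8845
Σ(R_m − R̄_m)² = 145.9886  ⇒  Var(R_m) = 145.9886 / 6 = 24.3314
β = Cov / Var(R_m) = 21.8845 / 24.3314 = 0.8994
MRP = 12.6% − 3.7% = 8.90%
E(R) = R_f + β × MRP = 3.7% + 0.8994 × 8.9% = 11.70%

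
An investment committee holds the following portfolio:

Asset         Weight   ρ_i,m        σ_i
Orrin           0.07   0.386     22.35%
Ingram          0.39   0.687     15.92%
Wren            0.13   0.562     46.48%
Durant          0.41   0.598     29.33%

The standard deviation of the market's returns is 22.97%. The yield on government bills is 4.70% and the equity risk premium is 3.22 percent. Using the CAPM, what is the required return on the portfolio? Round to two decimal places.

6.87%

β_Orrin = 0.386 × 22.35% / 22.97% = 0.3756
β_Ingram = 0.687 × 15.92% / 22.97% = 0.4761
β_Wren = 0.562 × 46.48% / 22.97% = 1.1372
β_Durant = 0.598 × 29.33% / 22.97% = 0.7636
β_P = Σ w_i β_i = 0.07×0.3756 + 0.39×0.4761 + 0.13×1.1372 + 0.41×0.7636 = 0.6729
E(R_P) = R_f + β_P × MRP = 4.70% + 0.6729 × 3.22% = 6.87%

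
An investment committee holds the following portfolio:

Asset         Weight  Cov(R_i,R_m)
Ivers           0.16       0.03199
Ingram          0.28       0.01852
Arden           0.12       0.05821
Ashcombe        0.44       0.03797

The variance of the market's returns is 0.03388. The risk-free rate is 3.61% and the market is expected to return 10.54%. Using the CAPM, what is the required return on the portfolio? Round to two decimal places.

β_Ivers = 0.03199 / 0.03388 = 0.9442
β_Ingram = 0.01852 / 0.03388 = 0.5466
β_Arden = 0.05821 / 0.03388 = 1.7181
β_Ashcombe = 0.03797 / 0.03388 = 1.1207
β_P = Σ w_i β_i = 0.16×0.9442 + 0.28×0.5466 + 0.12×1.7181 + 0.44×1.1207 = 1.0034
MRP = 10.54% − 3.61% = 6.93%
E(R_P) = R_f + β_P × MRP = 3.61% + 1.0034 × 6.93% = 10.56%

10.56%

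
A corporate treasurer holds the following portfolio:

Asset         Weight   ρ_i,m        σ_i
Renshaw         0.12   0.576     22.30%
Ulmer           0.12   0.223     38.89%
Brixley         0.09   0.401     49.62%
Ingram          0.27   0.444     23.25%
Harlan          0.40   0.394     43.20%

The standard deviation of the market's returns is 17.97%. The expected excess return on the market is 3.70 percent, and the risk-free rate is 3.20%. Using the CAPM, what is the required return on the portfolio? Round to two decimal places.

β_Renshaw = 0.576 × 22.30% / 17.97% = 0.7148
β_Ulmer = 0.223 × 38.89% / 17.97% = 0.4826
β_Brixley = 0.401 × 49.62% / 17.97% = 1.1073
β_Ingram = 0.444 × 23.25% / 17.97% = 0.5745
β_Harlan = 0.394 × 43.20% / 17.97% = 0.9472
β_P = Σ w_i β_i = 0.12×0.7148 + 0.12×0.4826 + 0.09×1.1073 + 0.27×0.5745 + 0.40×0.9472 = 0.7773
E(R_P) = R_f + β_P × MRP = 3.20% + 0.7773 × 3.70% = 6.08%

6.08%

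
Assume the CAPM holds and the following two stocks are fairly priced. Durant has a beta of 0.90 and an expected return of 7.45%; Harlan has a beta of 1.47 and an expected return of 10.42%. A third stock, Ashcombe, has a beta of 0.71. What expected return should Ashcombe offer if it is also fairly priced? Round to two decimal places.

MRP (SML slope) = (10.42% − 7.45%) / (1.47 − 0.90) = 2.97% / 0.57 = 5.2105%
R_f (intercept) = 7.45% − 0.90 × 5.2105% = 2.7606%
E(R_Ashcombe) = R_f + β × MRP = 2.7606% + 0.71 × 5.2105% = 6.46%

6.46%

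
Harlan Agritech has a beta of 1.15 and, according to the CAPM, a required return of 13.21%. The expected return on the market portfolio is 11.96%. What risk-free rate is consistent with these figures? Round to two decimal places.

E(R) = R_f + β(E(R_m) − R_f) = R_f(1 − β) + β·E(R_m)
13.21% = R_f × (1 − 1.15) + 1.15 × 11.96%
13.21% = R_f × -0.15 + 13.7540%
R_f = (13.21% − 13.7540%) / -0.15 = 3.63%

3.63%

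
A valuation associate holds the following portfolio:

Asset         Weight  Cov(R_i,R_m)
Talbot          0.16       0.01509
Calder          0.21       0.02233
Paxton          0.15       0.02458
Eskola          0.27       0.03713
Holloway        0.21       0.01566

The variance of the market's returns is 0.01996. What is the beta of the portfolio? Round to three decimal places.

β_Talbot = 0.01509 / 0.01996 = 0.7560
β_Calder = 0.02233 / 0.01996 = 1.1187
β_Paxton = 0.02458 / 0.01996 = 1.2315
β_Eskola = 0.03713 / 0.01996 = 1.8602
β_Holloway = 0.01566 / 0.01996 = 0.7846
β_P = Σ w_i β_i = 0.16×0.7560 + 0.21×1.1187 + 0.15×1.2315 + 0.27×1.8602 + 0.21×0.7846 = 1.2076

1.208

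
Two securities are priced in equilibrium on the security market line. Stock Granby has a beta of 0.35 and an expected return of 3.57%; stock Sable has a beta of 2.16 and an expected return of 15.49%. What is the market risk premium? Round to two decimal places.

Both satisfy E(R) = R_f + β·MRP, so the slope of the SML is
MRP = (15.49% − 3.57%) / (2.16 − 0.35) = 11.92% / 1.81 = 6.5856%

6.59%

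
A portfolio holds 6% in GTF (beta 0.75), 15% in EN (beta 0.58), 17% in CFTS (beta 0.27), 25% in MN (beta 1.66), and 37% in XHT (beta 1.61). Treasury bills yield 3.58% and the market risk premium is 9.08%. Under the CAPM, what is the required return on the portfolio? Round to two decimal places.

14.37%

β_P = Σ w_i β_i = 0.06×0.75 + 0.15×0.58 + 0.17×0.27 + 0.25×1.66 + 0.37×1.61 = 1.1886
E(R_P) = R_f + β_P × MRP = 3.58% + 1.1886 × 9.08% = 14.37%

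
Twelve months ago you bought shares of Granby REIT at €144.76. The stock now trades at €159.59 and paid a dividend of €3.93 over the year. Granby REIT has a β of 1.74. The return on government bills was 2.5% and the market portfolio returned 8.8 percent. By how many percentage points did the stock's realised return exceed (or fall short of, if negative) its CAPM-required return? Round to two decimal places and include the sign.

-0.50%

Realised HPR = (P1 + D1 − P0) / P0 = (159.59 + 3.93 − 144.76) / 144.76 = 18.76 / 144.76 = 12.9594%
MRP = 8.8% − 2.5% = 6.30%
CAPM required = R_f + β·MRP = 2.5% + 1.74 × 6.3% = 13.4620%
α = realised − required = 12.9594% − 13.4620% = -0.50%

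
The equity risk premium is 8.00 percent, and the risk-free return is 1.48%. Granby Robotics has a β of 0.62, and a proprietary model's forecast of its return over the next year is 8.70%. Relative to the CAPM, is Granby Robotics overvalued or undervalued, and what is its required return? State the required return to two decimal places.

Required return = R_f + β·MRP = 1.48% + 0.62 × 8.00% = 6.44%
Forecast 8.70% > required 6.44% → the stock plots above the SML → undervalued.

Undervalued; required return 6.44%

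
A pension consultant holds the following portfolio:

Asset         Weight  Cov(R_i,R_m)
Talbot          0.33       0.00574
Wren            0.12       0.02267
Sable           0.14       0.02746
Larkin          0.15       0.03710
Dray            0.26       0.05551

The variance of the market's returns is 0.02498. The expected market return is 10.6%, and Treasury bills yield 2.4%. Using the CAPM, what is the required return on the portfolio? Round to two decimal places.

β_Talbot = 0.00574 / 0.02498 = 0.2298
β_Wren = 0.02267 / 0.02498 = 0.9075
β_Sable = 0.02746 / 0.02498 = 1.0993
β_Larkin = 0.03710 / 0.02498 = 1.4852
β_Dray = 0.05551 / 0.02498 = 2.2222
β_P = Σ w_i β_i = 0.33×0.2298 + 0.12×0.9075 + 0.14×1.0993 + 0.15×1.4852 + 0.26×2.2222 = 1.1392
MRP = 10.6% − 2.4% = 8.20%
E(R_P) = R_f + β_P × MRP = 2.4% + 1.1392 × 8.2% = 11.74%

11.74%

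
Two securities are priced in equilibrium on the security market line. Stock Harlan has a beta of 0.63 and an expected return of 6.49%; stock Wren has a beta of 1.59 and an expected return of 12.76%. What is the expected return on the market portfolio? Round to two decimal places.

8.91%

Both satisfy E(R) = R_f + β·MRP, so the slope of the SML is
MRP = (12.76% − 6.49%) / (1.59 − 0.63) = 6.27% / 0.96 = 6.5313%
R_f = E(R_Harlan) − β_Harlan·MRP = 6.49% − 0.63 × 6.5313% = 2.3753%
E(R_m) = R_f + MRP = 2.3753% + 6.5313% = 8.91%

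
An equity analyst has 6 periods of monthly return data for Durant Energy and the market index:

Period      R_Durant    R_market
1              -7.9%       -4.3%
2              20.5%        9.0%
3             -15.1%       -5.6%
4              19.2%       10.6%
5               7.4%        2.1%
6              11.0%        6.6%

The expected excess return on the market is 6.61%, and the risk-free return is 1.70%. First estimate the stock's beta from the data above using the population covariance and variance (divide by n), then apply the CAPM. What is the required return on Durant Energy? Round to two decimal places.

Mean R_i = (-7.9 + 20.5 − 15.1 + 19.2 + 7.4 + 11.0) / 6 = 5.8500%
Mean R_m = (-4.3 + 9.0 − 5.6 + 10.6 + 2.1 + 6.6) / 6 = 3.0667%
Σ(R_i − R̄_i)(R_m − R̄_m) = 487.0500  ⇒  Cov = 487.0500 / 6 = 81.1750
Σ(R_m − R̄_m)² = 234.7533  ⇒  Var(R_m) = 234.7533 / 6 = 39.1256
β = Cov / Var(R_m) = 81.1750 / 39.1256 = 2.0747
E(R) = R_f + β × MRP = 1.70% + 2.0747 × 6.61% = 15.41%

15.41%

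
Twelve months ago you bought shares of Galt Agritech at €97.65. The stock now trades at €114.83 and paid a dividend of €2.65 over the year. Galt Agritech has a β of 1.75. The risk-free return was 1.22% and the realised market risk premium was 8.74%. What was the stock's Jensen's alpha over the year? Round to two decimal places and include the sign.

Realised HPR = (P1 + D1 − P0) / P0 = (114.83 + 2.65 − 97.65) / 97.65 = 19.83 / 97.65 = 20.3072%
CAPM required = R_f + β·MRP = 1.22% + 1.75 × 8.74% = 16.5150%
α = realised − required = 20.3072% − 16.5150% = +3.79%

+3.79%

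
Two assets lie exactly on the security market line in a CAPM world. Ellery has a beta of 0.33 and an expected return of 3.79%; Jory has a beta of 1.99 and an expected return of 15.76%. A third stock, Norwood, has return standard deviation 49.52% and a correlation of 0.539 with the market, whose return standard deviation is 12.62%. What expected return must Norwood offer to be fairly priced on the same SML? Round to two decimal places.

16.66%

MRP = (15.76% − 3.79%) / (1.99 − 0.33) = 7.2108%
R_f = 3.79% − 0.33 × 7.2108% = 1.4104%
β_Norwood = ρ·σ_i/σ_m = 0.539 × 49.52 / 12.62 = 2.1150
E(R_Norwood) = R_f + β × MRP = 1.4104% + 2.1150 × 7.2108% = 16.66%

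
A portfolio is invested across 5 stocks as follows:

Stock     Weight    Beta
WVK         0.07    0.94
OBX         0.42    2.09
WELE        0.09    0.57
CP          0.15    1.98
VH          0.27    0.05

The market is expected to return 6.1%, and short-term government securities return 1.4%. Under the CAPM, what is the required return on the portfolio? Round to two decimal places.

β_P = Σ w_i β_i = 0.07×0.94 + 0.42×2.09 + 0.09×0.57 + 0.15×1.98 + 0.27×0.05 = 1.3054
MRP = 6.1% − 1.4% = 4.70%
E(R_P) = R_f + β_P × MRP = 1.4% + 1.3054 × 4.7% = 7.54%

7.54%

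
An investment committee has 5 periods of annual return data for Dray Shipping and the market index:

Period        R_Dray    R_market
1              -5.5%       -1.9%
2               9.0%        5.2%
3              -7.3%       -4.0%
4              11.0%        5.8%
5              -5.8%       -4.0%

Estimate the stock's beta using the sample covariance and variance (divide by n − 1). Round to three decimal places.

1.803

Mean R_i = (-5.5 + 9.0 − 7.3 + 11.0 − 5.8) / 5 = 0.2800%
Mean R_m = (-1.9 + 5.2 − 4.0 + 5.8 − 4.0) / 5 = 0.2200%
Σ(R_i − R̄_i)(R_m − R̄_m) = 173.1420  ⇒  Cov = 173.1420 / 4 = 43.2855
Σ(R_m − R̄_m)² = 96.0480  ⇒  Var(R_m) = 96.0480 / 4 = 24.0120
β = Cov / Var(R_m) = 43.2855 / 24.0120 = 1.8027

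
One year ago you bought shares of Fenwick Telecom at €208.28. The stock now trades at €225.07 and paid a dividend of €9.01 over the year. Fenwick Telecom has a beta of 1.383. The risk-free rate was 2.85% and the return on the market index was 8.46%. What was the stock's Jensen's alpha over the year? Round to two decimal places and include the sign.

+1.78%

Realised HPR = (P1 + D1 − P0) / P0 = (225.07 + 9.01 − 208.28) / 208.28 = 25.80 / 208.28 = 12.3872%
MRP = 8.46% − 2.85% = 5.61%
CAPM required = R_f + β·MRP = 2.85% + 1.383 × 5.61% = 10.60863%
α = realised − required = 12.3872% − 10.60863% = +1.78%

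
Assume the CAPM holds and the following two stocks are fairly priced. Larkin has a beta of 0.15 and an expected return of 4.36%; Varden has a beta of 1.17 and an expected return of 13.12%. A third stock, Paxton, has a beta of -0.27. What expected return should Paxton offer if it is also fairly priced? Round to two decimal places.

MRP (SML slope) = (13.12% − 4.36%) / (1.17 − 0.15) = 8.76% / 1.02 = 8.5882%
R_f (intercept) = 4.36% − 0.15 × 8.5882% = 3.0718%
E(R_Paxton) = R_f + β × MRP = 3.0718% + -0.27 × 8.5882% = 0.75%

0.75%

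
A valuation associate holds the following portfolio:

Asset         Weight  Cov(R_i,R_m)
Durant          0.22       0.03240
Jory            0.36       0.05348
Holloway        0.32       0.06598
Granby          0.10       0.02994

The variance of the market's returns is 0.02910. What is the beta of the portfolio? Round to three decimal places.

β_Durant = 0.03240 / 0.02910 = 1.1134
β_Jory = 0.05348 / 0.02910 = 1.8378
β_Holloway = 0.06598 / 0.02910 = 2.2674
β_Granby = 0.02994 / 0.02910 = 1.0289
β_P = Σ w_i β_i = 0.22×1.1134 + 0.36×1.8378 + 0.32×2.2674 + 0.10×1.0289 = 1.7350

1.735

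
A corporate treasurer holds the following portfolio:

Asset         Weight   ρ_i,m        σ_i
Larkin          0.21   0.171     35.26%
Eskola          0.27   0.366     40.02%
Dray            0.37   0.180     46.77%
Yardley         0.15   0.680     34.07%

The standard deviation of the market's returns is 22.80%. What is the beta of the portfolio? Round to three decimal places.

0.518

β_Larkin = 0.171 × 35.26% / 22.80% = 0.2645
β_Eskola = 0.366 × 40.02% / 22.80% = 0.6424
β_Dray = 0.180 × 46.77% / 22.80% = 0.3692
β_Yardley = 0.680 × 34.07% / 22.80% = 1.0161
β_P = Σ w_i β_i = 0.21×0.2645 + 0.27×0.6424 + 0.37×0.3692 + 0.15×1.0161 = 0.5180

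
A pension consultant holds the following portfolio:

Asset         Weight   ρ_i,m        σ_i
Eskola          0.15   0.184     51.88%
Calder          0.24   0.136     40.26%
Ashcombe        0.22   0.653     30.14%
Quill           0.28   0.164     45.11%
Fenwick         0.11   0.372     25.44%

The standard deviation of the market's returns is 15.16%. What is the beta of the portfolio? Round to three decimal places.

0.672

β_Eskola = 0.184 × 51.88% / 15.16% = 0.6297
β_Calder = 0.136 × 40.26% / 15.16% = 0.3612
β_Ashcombe = 0.653 × 30.14% / 15.16% = 1.2982
β_Quill = 0.164 × 45.11% / 15.16% = 0.4880
β_Fenwick = 0.372 × 25.44% / 15.16% = 0.6243
β_P = Σ w_i β_i = 0.15×0.6297 + 0.24×0.3612 + 0.22×1.2982 + 0.28×0.4880 + 0.11×0.6243 = 0.6721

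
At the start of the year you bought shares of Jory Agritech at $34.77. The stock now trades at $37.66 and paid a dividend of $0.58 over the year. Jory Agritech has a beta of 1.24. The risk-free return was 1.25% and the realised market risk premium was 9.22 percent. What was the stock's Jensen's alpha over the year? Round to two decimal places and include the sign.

Realised HPR = (P1 + D1 − P0) / P0 = (37.66 + 0.58 − 34.77) / 34.77 = 3.47 / 34.77 = 9.9799%
CAPM required = R_f + β·MRP = 1.25% + 1.24 × 9.22% = 12.6828%
α = realised − required = 9.9799% − 12.6828% = -2.70%

-2.70%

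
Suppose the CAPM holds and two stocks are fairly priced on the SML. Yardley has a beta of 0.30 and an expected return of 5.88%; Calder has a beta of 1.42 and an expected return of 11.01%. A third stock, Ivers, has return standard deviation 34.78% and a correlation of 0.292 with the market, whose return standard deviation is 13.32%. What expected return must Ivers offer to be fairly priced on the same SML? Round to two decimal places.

8.00%

MRP = (11.01% − 5.88%) / (1.42 − 0.30) = 4.5804%
R_f = 5.88% − 0.30 × 4.5804% = 4.5059%
β_Ivers = ρ·σ_i/σ_m = 0.292 × 34.78 / 13.32 = 0.7624
E(R_Ivers) = R_f + β × MRP = 4.5059% + 0.7624 × 4.5804% = 8.00%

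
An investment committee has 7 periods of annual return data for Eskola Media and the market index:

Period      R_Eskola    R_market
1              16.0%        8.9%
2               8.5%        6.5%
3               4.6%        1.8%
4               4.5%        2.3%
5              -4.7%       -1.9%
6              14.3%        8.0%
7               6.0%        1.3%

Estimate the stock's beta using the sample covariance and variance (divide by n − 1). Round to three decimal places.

1.651

Mean R_i = (16.0 + 8.5 + 4.6 + 4.5 − 4.7 + 14.3 + 6.0) / 7 = 7.0286%
Mean R_m = (8.9 + 6.5 + 1.8 + 2.3 − 1.9 + 8.0 + 1.3) / 7 = 3.8429%
Σ(R_i − R̄_i)(R_m − R̄_m) = 158.3414  ⇒  Cov = 158.3414 / 6 = 26.3902
Σ(R_m − R̄_m)² = 95.9171  ⇒  Var(R_m) = 95.9171 / 6 = 15.9862
β = Cov / Var(R_m) = 26.3902 / 15.9862 = 1.6508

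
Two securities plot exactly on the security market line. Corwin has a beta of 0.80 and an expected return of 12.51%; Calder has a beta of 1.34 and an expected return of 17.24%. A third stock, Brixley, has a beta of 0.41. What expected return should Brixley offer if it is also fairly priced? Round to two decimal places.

MRP (SML slope) = (17.24% − 12.51%) / (1.34 − 0.80) = 4.73% / 0.54 = 8.7593%
R_f (intercept) = 12.51% − 0.80 × 8.7593% = 5.5026%
E(R_Brixley) = R_f + β × MRP = 5.5026% + 0.41 × 8.7593% = 9.09%

9.09%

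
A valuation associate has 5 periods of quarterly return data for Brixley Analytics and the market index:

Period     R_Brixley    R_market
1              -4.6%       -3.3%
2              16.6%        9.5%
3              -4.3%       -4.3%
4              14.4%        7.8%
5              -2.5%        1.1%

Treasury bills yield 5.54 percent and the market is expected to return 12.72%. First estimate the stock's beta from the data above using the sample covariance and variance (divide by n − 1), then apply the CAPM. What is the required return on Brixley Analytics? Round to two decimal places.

Mean R_i = (-4.6 + 16.6 − 4.3 + 14.4 − 2.5) / 5 = 3.9200%
Mean R_m = (-3.3 + 9.5 − 4.3 + 7.8 + 1.1) / 5 = 2.1600%
Σ(R_i − R̄_i)(R_m − R̄_m) = 258.6040  ⇒  Cov = 258.6040 / 4 = 64.6510
Σ(R_m − R̄_m)² = 158.3520  ⇒  Var(R_m) = 158.3520 / 4 = 39.5880
β = Cov / Var(R_m) = 64.6510 / 39.5880 = 1.6331
MRP = 12.72% − 5.54% = 7.18%
E(R) = R_f + β × MRP = 5.54% + 1.6331 × 7.18% = 17.27%

17.27%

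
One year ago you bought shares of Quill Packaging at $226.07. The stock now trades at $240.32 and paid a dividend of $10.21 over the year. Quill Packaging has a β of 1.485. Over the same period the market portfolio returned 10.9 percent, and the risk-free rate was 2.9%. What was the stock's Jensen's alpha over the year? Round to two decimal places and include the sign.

-3.96%

Realised HPR = (P1 + D1 − P0) / P0 = (240.32 + 10.21 − 226.07) / 226.07 = 24.46 / 226.07 = 10.8197%
MRP = 10.9% − 2.9% = 8.00%
CAPM required = R_f + β·MRP = 2.9% + 1.485 × 8.0% = 14.7800%
α = realised − required = 10.8197% − 14.7800% = -3.96%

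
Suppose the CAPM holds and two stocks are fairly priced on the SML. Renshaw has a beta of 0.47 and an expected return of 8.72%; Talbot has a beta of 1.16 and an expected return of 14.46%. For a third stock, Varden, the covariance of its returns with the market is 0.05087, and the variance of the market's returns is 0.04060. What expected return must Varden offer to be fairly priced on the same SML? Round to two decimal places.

15.23%

MRP = (14.46% − 8.72%) / (1.16 − 0.47) = 8.3188%
R_f = 8.72% − 0.47 × 8.3188% = 4.8102%
β_Varden = Cov / Var(R_m) = 0.05087 / 0.04060 = 1.2530
E(R_Varden) = R_f + β × MRP = 4.8102% + 1.2530 × 8.3188% = 15.23%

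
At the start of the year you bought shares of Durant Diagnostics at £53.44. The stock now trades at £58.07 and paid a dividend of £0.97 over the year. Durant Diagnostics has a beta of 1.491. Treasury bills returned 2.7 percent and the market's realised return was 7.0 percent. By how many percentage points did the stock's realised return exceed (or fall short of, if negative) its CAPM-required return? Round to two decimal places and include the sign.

Realised HPR = (P1 + D1 − P0) / P0 = (58.07 + 0.97 − 53.44) / 53.44 = 5.60 / 53.44 = 10.4790%
MRP = 7.0% − 2.7% = 4.30%
CAPM required = R_f + β·MRP = 2.7% + 1.491 × 4.3% = 9.1113%
α = realised − required = 10.4790% − 9.1113% = +1.37%

+1.37%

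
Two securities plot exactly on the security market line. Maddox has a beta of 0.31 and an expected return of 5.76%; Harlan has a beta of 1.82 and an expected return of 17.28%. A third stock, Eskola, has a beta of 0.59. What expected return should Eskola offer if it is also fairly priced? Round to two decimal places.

MRP (SML slope) = (17.28% − 5.76%) / (1.82 − 0.31) = 11.52% / 1.51 = 7.6291%
R_f (intercept) = 5.76% − 0.31 × 7.6291% = 3.3950%
E(R_Eskola) = R_f + β × MRP = 3.3950% + 0.59 × 7.6291% = 7.90%

7.90%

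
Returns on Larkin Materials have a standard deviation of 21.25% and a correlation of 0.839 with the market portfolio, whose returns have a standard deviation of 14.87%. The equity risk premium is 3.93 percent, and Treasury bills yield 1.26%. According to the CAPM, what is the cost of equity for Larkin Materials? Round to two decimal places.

β = ρ × σ_i / σ_m = 0.839 × 21.25% / 14.87% = 1.1990
E(R) = 1.26% + 1.1990 × 3.93% = 5.97%

5.97%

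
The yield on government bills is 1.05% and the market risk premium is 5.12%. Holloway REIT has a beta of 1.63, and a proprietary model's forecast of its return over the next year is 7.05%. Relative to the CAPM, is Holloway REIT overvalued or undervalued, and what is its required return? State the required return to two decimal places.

Required return = R_f + β·MRP = 1.05% + 1.63 × 5.12% = 9.40%
Forecast 7.05% < required 9.40% → the stock plots below the SML → overvalued.

Overvalued; required return 9.40%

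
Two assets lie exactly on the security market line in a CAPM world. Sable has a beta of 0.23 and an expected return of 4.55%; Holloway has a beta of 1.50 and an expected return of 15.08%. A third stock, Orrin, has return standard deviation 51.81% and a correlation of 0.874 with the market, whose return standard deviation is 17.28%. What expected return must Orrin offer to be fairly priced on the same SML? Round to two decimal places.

24.37%

MRP = (15.08% − 4.55%) / (1.50 − 0.23) = 8.2913%
R_f = 4.55% − 0.23 × 8.2913% = 2.6430%
β_Orrin = ρ·σ_i/σ_m = 0.874 × 51.81 / 17.28 = 2.6205
E(R_Orrin) = R_f + β × MRP = 2.6430% + 2.6205 × 8.2913% = 24.37%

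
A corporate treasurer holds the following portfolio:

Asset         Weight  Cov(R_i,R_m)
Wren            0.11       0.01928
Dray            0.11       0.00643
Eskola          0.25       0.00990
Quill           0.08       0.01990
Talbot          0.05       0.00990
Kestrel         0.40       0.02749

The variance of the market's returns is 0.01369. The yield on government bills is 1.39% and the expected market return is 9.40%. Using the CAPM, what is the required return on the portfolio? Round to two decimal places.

12.15%

β_Wren = 0.01928 / 0.01369 = 1.4083
β_Dray = 0.00643 / 0.01369 = 0.4697
β_Eskola = 0.00990 / 0.01369 = 0.7232
β_Quill = 0.01990 / 0.01369 = 1.4536
β_Talbot = 0.00990 / 0.01369 = 0.7232
β_Kestrel = 0.02749 / 0.01369 = 2.0080
β_P = Σ w_i β_i = 0.11×1.4083 + 0.11×0.4697 + 0.25×0.7232 + 0.08×1.4536 + 0.05×0.7232 + 0.40×2.0080 = 1.3430
MRP = 9.40% − 1.39% = 8.01%
E(R_P) = R_f + β_P × MRP = 1.39% + 1.3430 × 8.01% = 12.15%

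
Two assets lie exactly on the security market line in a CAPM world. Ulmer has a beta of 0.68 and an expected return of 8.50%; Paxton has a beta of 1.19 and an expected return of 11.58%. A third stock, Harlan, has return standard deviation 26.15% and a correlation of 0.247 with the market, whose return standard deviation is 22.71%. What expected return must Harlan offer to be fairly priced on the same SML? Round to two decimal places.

6.11%

MRP = (11.58% − 8.50%) / (1.19 − 0.68) = 6.0392%
R_f = 8.50% − 0.68 × 6.0392% = 4.3933%
β_Harlan = ρ·σ_i/σ_m = 0.247 × 26.15 / 22.71 = 0.2844
E(R_Harlan) = R_f + β × MRP = 4.3933% + 0.2844 × 6.0392% = 6.11%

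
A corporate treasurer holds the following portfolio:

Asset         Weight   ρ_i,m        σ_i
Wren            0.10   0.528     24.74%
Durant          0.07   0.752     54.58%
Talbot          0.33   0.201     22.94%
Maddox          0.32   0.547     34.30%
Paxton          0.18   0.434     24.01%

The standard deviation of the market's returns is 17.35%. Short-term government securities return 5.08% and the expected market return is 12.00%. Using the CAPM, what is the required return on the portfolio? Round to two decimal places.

10.50%

β_Wren = 0.528 × 24.74% / 17.35% = 0.7529
β_Durant = 0.752 × 54.58% / 17.35% = 2.3657
β_Talbot = 0.201 × 22.94% / 17.35% = 0.2658
β_Maddox = 0.547 × 34.30% / 17.35% = 1.0814
β_Paxton = 0.434 × 24.01% / 17.35% = 0.6006
β_P = Σ w_i β_i = 0.10×0.7529 + 0.07×2.3657 + 0.33×0.2658 + 0.32×1.0814 + 0.18×0.6006 = 0.7828
MRP = 12.00% − 5.08% = 6.92%
E(R_P) = R_f + β_P × MRP = 5.08% + 0.7828 × 6.92% = 10.50%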